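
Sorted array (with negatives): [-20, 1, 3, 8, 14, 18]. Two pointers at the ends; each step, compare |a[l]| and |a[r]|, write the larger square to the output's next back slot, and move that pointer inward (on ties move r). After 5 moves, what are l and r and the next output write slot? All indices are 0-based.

l=1, r=1, next write slot=0

l=0 r=5: |-20|>|18| out[5]=400, l++
l=1 r=5: |1|<=|18| out[4]=324, r--
l=1 r=4: |1|<=|14| out[3]=196, r--
l=1 r=3: |1|<=|8| out[2]=64, r--
l=1 r=2: |1|<=|3| out[1]=9, r--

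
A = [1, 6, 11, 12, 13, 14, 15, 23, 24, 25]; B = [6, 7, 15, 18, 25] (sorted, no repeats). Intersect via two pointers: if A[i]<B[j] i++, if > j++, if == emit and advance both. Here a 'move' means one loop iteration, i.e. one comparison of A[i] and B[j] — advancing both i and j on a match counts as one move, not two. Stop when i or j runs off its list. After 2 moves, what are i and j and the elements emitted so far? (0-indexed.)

[i=0,j=0] 1<6 → i++
[i=1,j=0] 6==6 emit → i++,j++

i=2, j=1, emitted=[6]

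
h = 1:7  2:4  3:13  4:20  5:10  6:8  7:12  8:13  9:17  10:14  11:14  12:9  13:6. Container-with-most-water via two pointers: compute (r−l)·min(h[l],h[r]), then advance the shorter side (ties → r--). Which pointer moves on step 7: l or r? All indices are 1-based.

l=1 r=13: min(7,6)*12=72 best=72 *, r--
l=1 r=12: min(7,9)*11=77 best=77 *, l++
l=2 r=12: min(4,9)*10=40 best=77, l++
l=3 r=12: min(13,9)*9=81 best=81 *, r--
l=3 r=11: min(13,14)*8=104 best=104 *, l++
l=4 r=11: min(20,14)*7=98 best=104, r--
l=4 r=10: min(20,14)*6=84 best=104, r--

r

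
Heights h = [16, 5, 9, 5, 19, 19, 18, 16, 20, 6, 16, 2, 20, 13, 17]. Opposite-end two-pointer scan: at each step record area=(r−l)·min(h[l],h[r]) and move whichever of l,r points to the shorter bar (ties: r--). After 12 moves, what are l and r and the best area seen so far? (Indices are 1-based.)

l=9, r=11, best area=224

[1,15] min(16,17)*14=224 best=224 * → l++
[2,15] min(5,17)*13=65 best=224 → l++
[3,15] min(9,17)*12=108 best=224 → l++
[4,15] min(5,17)*11=55 best=224 → l++
[5,15] min(19,17)*10=170 best=224 → r--
[5,14] min(19,13)*9=117 best=224 → r--
[5,13] min(19,20)*8=152 best=224 → l++
[6,13] min(19,20)*7=133 best=224 → l++
[7,13] min(18,20)*6=108 best=224 → l++
[8,13] min(16,20)*5=80 best=224 → l++
[9,13] min(20,20)*4=80 best=224 → r--
[9,12] min(20,2)*3=6 best=224 → r--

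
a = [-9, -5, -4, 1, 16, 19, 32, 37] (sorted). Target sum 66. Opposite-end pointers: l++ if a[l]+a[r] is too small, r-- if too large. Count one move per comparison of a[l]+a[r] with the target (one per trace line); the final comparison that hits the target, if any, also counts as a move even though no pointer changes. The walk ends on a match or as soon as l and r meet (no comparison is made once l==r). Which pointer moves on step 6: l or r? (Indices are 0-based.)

l=0 r=7: -9+37=28 <66, l++
l=1 r=7: -5+37=32 <66, l++
l=2 r=7: -4+37=33 <66, l++
l=3 r=7: 1+37=38 <66, l++
l=4 r=7: 16+37=53 <66, l++
l=5 r=7: 19+37=56 <66, l++

l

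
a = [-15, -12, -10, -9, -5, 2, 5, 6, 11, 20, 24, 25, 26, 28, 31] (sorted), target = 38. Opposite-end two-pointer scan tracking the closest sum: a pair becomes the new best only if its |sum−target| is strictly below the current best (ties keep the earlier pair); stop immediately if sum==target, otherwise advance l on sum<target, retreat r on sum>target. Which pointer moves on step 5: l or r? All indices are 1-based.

l

[1,15] -15+31=16 d=22 * → l++
[2,15] -12+31=19 d=19 * → l++
[3,15] -10+31=21 d=17 * → l++
[4,15] -9+31=22 d=16 * → l++
[5,15] -5+31=26 d=12 * → l++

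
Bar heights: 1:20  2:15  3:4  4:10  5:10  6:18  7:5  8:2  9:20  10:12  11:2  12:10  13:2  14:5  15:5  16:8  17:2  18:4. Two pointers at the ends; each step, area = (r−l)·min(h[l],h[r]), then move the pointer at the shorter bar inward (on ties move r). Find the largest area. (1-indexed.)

[1,18] min(20,4)*17=68 best=68 * → r--
[1,17] min(20,2)*16=32 best=68 → r--
[1,16] min(20,8)*15=120 best=120 * → r--
[1,15] min(20,5)*14=70 best=120 → r--
[1,14] min(20,5)*13=65 best=120 → r--
[1,13] min(20,2)*12=24 best=120 → r--
[1,12] min(20,10)*11=110 best=120 → r--
[1,11] min(20,2)*10=20 best=120 → r--
[1,10] min(20,12)*9=108 best=120 → r--
[1,9] min(20,20)*8=160 best=160 * → r--
[1,8] min(20,2)*7=14 best=160 → r--
[1,7] min(20,5)*6=30 best=160 → r--
[1,6] min(20,18)*5=90 best=160 → r--
[1,5] min(20,10)*4=40 best=160 → r--
[1,4] min(20,10)*3=30 best=160 → r--
[1,3] min(20,4)*2=8 best=160 → r--
[1,2] min(20,15)*1=15 best=160 → r--

max area = 160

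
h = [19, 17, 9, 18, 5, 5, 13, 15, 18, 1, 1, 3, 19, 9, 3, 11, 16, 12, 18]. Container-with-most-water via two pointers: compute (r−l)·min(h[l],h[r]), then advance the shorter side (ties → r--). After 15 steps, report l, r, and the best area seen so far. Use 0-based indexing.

[0,18] min(19,18)*18=324 best=324 * → r--
[0,17] min(19,12)*17=204 best=324 → r--
[0,16] min(19,16)*16=256 best=324 → r--
[0,15] min(19,11)*15=165 best=324 → r--
[0,14] min(19,3)*14=42 best=324 → r--
[0,13] min(19,9)*13=117 best=324 → r--
[0,12] min(19,19)*12=228 best=324 → r--
[0,11] min(19,3)*11=33 best=324 → r--
[0,10] min(19,1)*10=10 best=324 → r--
[0,9] min(19,1)*9=9 best=324 → r--
[0,8] min(19,18)*8=144 best=324 → r--
[0,7] min(19,15)*7=105 best=324 → r--
[0,6] min(19,13)*6=78 best=324 → r--
[0,5] min(19,5)*5=25 best=324 → r--
[0,4] min(19,5)*4=20 best=324 → r--

l=0, r=3, best area=324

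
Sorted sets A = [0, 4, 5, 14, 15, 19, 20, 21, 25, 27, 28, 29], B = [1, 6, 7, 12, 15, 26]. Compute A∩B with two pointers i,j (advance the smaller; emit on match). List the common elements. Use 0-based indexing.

intersection = [15]

i=0 j=0: 0<1, i++
i=1 j=0: 4>1, j++
i=1 j=1: 4<6, i++
i=2 j=1: 5<6, i++
i=3 j=1: 14>6, j++
i=3 j=2: 14>7, j++
i=3 j=3: 14>12, j++
i=3 j=4: 14<15, i++
i=4 j=4: 15==15 emit, i++,j++
i=5 j=5: 19<26, i++
i=6 j=5: 20<26, i++
i=7 j=5: 21<26, i++
i=8 j=5: 25<26, i++
i=9 j=5: 27>26, j++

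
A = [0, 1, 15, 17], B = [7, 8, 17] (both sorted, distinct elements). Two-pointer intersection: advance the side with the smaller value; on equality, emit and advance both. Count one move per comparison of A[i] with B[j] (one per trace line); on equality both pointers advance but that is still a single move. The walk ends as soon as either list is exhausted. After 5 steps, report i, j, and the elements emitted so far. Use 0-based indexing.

i=0 j=0: 0<7, i++
i=1 j=0: 1<7, i++
i=2 j=0: 15>7, j++
i=2 j=1: 15>8, j++
i=2 j=2: 15<17, i++

i=3, j=2, emitted=[]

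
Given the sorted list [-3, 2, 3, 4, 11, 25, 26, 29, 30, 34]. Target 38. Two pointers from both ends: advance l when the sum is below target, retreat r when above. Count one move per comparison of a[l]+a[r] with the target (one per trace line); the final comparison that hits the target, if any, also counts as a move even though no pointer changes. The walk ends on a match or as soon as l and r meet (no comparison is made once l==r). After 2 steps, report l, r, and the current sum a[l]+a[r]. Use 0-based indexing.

[0,9] -3+34=31 <38 → l++
[1,9] 2+34=36 <38 → l++

l=2, r=9, sum=37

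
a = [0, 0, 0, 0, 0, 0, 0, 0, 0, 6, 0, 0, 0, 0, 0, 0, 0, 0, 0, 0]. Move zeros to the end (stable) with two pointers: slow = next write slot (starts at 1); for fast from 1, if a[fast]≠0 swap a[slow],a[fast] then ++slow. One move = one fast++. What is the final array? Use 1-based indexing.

(s=1,f=1) a[fast]=0 → fast++
(s=1,f=2) a[fast]=0 → fast++
(s=1,f=3) a[fast]=0 → fast++
(s=1,f=4) a[fast]=0 → fast++
(s=1,f=5) a[fast]=0 → fast++
(s=1,f=6) a[fast]=0 → fast++
(s=1,f=7) a[fast]=0 → fast++
(s=1,f=8) a[fast]=0 → fast++
(s=1,f=9) a[fast]=0 → fast++
(s=1,f=10) a[fast]=6≠0 swap→a[1]=6 → slow++,fast++
(s=2,f=11) a[fast]=0 → fast++
(s=2,f=12) a[fast]=0 → fast++
(s=2,f=13) a[fast]=0 → fast++
(s=2,f=14) a[fast]=0 → fast++
(s=2,f=15) a[fast]=0 → fast++
(s=2,f=16) a[fast]=0 → fast++
(s=2,f=17) a[fast]=0 → fast++
(s=2,f=18) a[fast]=0 → fast++
(s=2,f=19) a[fast]=0 → fast++
(s=2,f=20) a[fast]=0 → fast++

[6, 0, 0, 0, 0, 0, 0, 0, 0, 0, 0, 0, 0, 0, 0, 0, 0, 0, 0, 0]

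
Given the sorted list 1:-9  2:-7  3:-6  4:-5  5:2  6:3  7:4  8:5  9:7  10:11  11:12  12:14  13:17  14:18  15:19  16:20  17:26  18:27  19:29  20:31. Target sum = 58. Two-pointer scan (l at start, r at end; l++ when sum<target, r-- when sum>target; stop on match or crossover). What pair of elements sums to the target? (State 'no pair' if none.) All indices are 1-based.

[1,20] -9+31=22 <58 → l++
[2,20] -7+31=24 <58 → l++
[3,20] -6+31=25 <58 → l++
[4,20] -5+31=26 <58 → l++
[5,20] 2+31=33 <58 → l++
[6,20] 3+31=34 <58 → l++
[7,20] 4+31=35 <58 → l++
[8,20] 5+31=36 <58 → l++
[9,20] 7+31=38 <58 → l++
[10,20] 11+31=42 <58 → l++
[11,20] 12+31=43 <58 → l++
[12,20] 14+31=45 <58 → l++
[13,20] 17+31=48 <58 → l++
[14,20] 18+31=49 <58 → l++
[15,20] 19+31=50 <58 → l++
[16,20] 20+31=51 <58 → l++
[17,20] 26+31=57 <58 → l++
[18,20] 27+31=58 → found

(27, 31)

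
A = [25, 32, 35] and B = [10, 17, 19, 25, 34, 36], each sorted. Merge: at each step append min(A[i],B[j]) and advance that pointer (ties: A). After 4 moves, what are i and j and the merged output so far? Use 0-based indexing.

i=1, j=3, merged so far=[10, 17, 19, 25]

i=0 j=0: A[i]=25>B[j]=10 take 10, j++
i=0 j=1: A[i]=25>B[j]=17 take 17, j++
i=0 j=2: A[i]=25>B[j]=19 take 19, j++
i=0 j=3: A[i]=25<=B[j]=25 take 25, i++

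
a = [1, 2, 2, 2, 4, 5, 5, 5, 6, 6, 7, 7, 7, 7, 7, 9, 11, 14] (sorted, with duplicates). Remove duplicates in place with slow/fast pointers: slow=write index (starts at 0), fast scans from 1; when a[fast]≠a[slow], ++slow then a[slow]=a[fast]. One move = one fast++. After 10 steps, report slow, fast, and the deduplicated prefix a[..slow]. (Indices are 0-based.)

slow=5, fast=11, prefix=[1, 2, 4, 5, 6, 7]

(s=0,f=1) a[fast]=2≠a[slow]=1 write a[1]=2 → slow++,fast++
(s=1,f=2) a[fast]=2=a[slow] dup → fast++
(s=1,f=3) a[fast]=2=a[slow] dup → fast++
(s=1,f=4) a[fast]=4≠a[slow]=2 write a[2]=4 → slow++,fast++
(s=2,f=5) a[fast]=5≠a[slow]=4 write a[3]=5 → slow++,fast++
(s=3,f=6) a[fast]=5=a[slow] dup → fast++
(s=3,f=7) a[fast]=5=a[slow] dup → fast++
(s=3,f=8) a[fast]=6≠a[slow]=5 write a[4]=6 → slow++,fast++
(s=4,f=9) a[fast]=6=a[slow] dup → fast++
(s=4,f=10) a[fast]=7≠a[slow]=6 write a[5]=7 → slow++,fast++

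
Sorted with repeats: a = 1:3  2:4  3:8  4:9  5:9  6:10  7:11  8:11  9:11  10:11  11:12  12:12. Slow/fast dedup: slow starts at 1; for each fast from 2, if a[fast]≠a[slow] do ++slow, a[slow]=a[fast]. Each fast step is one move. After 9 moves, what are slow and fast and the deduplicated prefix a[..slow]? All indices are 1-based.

slow=1 fast=2: a[fast]=4≠a[slow]=3 write a[2]=4, slow++,fast++
slow=2 fast=3: a[fast]=8≠a[slow]=4 write a[3]=8, slow++,fast++
slow=3 fast=4: a[fast]=9≠a[slow]=8 write a[4]=9, slow++,fast++
slow=4 fast=5: a[fast]=9=a[slow] dup, fast++
slow=4 fast=6: a[fast]=10≠a[slow]=9 write a[5]=10, slow++,fast++
slow=5 fast=7: a[fast]=11≠a[slow]=10 write a[6]=11, slow++,fast++
slow=6 fast=8: a[fast]=11=a[slow] dup, fast++
slow=6 fast=9: a[fast]=11=a[slow] dup, fast++
slow=6 fast=10: a[fast]=11=a[slow] dup, fast++

slow=6, fast=11, prefix=[3, 4, 8, 9, 10, 11]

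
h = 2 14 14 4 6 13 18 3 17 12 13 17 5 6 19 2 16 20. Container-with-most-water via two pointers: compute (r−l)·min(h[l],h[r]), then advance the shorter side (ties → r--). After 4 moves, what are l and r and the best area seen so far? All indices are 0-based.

l=4, r=17, best area=224

[0,17] min(2,20)*17=34 best=34 * → l++
[1,17] min(14,20)*16=224 best=224 * → l++
[2,17] min(14,20)*15=210 best=224 → l++
[3,17] min(4,20)*14=56 best=224 → l++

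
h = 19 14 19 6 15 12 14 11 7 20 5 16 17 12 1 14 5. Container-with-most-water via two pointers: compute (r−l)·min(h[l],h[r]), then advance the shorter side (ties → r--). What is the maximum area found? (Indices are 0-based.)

[0,16] min(19,5)*16=80 best=80 * → r--
[0,15] min(19,14)*15=210 best=210 * → r--
[0,14] min(19,1)*14=14 best=210 → r--
[0,13] min(19,12)*13=156 best=210 → r--
[0,12] min(19,17)*12=204 best=210 → r--
[0,11] min(19,16)*11=176 best=210 → r--
[0,10] min(19,5)*10=50 best=210 → r--
[0,9] min(19,20)*9=171 best=210 → l++
[1,9] min(14,20)*8=112 best=210 → l++
[2,9] min(19,20)*7=133 best=210 → l++
[3,9] min(6,20)*6=36 best=210 → l++
[4,9] min(15,20)*5=75 best=210 → l++
[5,9] min(12,20)*4=48 best=210 → l++
[6,9] min(14,20)*3=42 best=210 → l++
[7,9] min(11,20)*2=22 best=210 → l++
[8,9] min(7,20)*1=7 best=210 → l++

max area = 210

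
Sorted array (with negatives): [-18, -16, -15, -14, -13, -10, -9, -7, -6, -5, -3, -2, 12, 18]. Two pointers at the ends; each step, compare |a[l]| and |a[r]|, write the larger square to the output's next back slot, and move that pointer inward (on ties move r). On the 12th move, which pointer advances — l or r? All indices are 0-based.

[0,13] |-18|<=|18| out[13]=324 → r--
[0,12] |-18|>|12| out[12]=324 → l++
[1,12] |-16|>|12| out[11]=256 → l++
[2,12] |-15|>|12| out[10]=225 → l++
[3,12] |-14|>|12| out[9]=196 → l++
[4,12] |-13|>|12| out[8]=169 → l++
[5,12] |-10|<=|12| out[7]=144 → r--
[5,11] |-10|>|-2| out[6]=100 → l++
[6,11] |-9|>|-2| out[5]=81 → l++
[7,11] |-7|>|-2| out[4]=49 → l++
[8,11] |-6|>|-2| out[3]=36 → l++
[9,11] |-5|>|-2| out[2]=25 → l++

l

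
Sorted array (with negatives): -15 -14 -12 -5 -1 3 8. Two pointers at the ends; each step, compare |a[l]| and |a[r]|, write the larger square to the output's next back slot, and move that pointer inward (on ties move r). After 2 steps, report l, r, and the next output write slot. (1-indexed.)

[1,7] |-15|>|8| out[7]=225 → l++
[2,7] |-14|>|8| out[6]=196 → l++

l=3, r=7, next write slot=5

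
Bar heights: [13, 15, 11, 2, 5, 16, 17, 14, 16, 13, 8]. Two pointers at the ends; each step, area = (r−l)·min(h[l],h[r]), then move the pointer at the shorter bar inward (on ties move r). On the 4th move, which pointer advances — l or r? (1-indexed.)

l

[1,11] min(13,8)*10=80 best=80 * → r--
[1,10] min(13,13)*9=117 best=117 * → r--
[1,9] min(13,16)*8=104 best=117 → l++
[2,9] min(15,16)*7=105 best=117 → l++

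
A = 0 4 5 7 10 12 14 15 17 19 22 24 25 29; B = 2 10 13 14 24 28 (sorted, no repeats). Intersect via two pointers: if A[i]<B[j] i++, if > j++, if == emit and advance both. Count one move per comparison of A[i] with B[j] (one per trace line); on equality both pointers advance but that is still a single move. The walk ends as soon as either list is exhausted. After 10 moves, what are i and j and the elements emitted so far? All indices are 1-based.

i=9, j=5, emitted=[10, 14]

i=1 j=1: 0<2, i++
i=2 j=1: 4>2, j++
i=2 j=2: 4<10, i++
i=3 j=2: 5<10, i++
i=4 j=2: 7<10, i++
i=5 j=2: 10==10 emit, i++,j++
i=6 j=3: 12<13, i++
i=7 j=3: 14>13, j++
i=7 j=4: 14==14 emit, i++,j++
i=8 j=5: 15<24, i++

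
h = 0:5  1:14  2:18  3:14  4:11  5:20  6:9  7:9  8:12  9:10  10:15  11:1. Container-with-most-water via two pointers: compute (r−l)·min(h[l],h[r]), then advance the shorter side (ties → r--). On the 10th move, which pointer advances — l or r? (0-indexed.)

l

[0,11] min(5,1)*11=11 best=11 * → r--
[0,10] min(5,15)*10=50 best=50 * → l++
[1,10] min(14,15)*9=126 best=126 * → l++
[2,10] min(18,15)*8=120 best=126 → r--
[2,9] min(18,10)*7=70 best=126 → r--
[2,8] min(18,12)*6=72 best=126 → r--
[2,7] min(18,9)*5=45 best=126 → r--
[2,6] min(18,9)*4=36 best=126 → r--
[2,5] min(18,20)*3=54 best=126 → l++
[3,5] min(14,20)*2=28 best=126 → l++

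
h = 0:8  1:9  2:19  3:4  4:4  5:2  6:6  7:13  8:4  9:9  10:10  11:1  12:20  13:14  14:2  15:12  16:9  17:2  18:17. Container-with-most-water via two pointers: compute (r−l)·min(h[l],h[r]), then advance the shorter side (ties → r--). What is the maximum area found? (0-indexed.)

max area = 272

[0,18] min(8,17)*18=144 best=144 * → l++
[1,18] min(9,17)*17=153 best=153 * → l++
[2,18] min(19,17)*16=272 best=272 * → r--
[2,17] min(19,2)*15=30 best=272 → r--
[2,16] min(19,9)*14=126 best=272 → r--
[2,15] min(19,12)*13=156 best=272 → r--
[2,14] min(19,2)*12=24 best=272 → r--
[2,13] min(19,14)*11=154 best=272 → r--
[2,12] min(19,20)*10=190 best=272 → l++
[3,12] min(4,20)*9=36 best=272 → l++
[4,12] min(4,20)*8=32 best=272 → l++
[5,12] min(2,20)*7=14 best=272 → l++
[6,12] min(6,20)*6=36 best=272 → l++
[7,12] min(13,20)*5=65 best=272 → l++
[8,12] min(4,20)*4=16 best=272 → l++
[9,12] min(9,20)*3=27 best=272 → l++
[10,12] min(10,20)*2=20 best=272 → l++
[11,12] min(1,20)*1=1 best=272 → l++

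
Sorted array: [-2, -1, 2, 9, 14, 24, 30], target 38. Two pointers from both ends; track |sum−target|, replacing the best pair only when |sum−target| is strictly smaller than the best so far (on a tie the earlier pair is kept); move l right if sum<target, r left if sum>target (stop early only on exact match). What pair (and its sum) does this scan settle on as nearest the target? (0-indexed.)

[0,6] -2+30=28 d=10 * → l++
[1,6] -1+30=29 d=9 * → l++
[2,6] 2+30=32 d=6 * → l++
[3,6] 9+30=39 d=1 * → r--
[3,5] 9+24=33 d=5 → l++
[4,5] 14+24=38 d=0 * → stop

pair (14, 24) with sum 38 (|Δ|=0)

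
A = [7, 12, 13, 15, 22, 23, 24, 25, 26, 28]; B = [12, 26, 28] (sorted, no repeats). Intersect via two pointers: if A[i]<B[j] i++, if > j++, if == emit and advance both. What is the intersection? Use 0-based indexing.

i=0 j=0: 7<12, i++
i=1 j=0: 12==12 emit, i++,j++
i=2 j=1: 13<26, i++
i=3 j=1: 15<26, i++
i=4 j=1: 22<26, i++
i=5 j=1: 23<26, i++
i=6 j=1: 24<26, i++
i=7 j=1: 25<26, i++
i=8 j=1: 26==26 emit, i++,j++
i=9 j=2: 28==28 emit, i++,j++

intersection = [12, 26, 28]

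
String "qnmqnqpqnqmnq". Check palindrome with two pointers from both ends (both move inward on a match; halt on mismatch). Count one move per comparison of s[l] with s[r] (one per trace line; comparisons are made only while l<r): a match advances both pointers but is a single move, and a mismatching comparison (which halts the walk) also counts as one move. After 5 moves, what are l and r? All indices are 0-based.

l=5, r=7

l=0 r=12: 'q'=='q', l++,r--
l=1 r=11: 'n'=='n', l++,r--
l=2 r=10: 'm'=='m', l++,r--
l=3 r=9: 'q'=='q', l++,r--
l=4 r=8: 'n'=='n', l++,r--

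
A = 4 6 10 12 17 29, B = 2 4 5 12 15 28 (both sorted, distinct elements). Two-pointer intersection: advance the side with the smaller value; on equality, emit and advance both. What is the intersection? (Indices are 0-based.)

i=0 j=0: 4>2, j++
i=0 j=1: 4==4 emit, i++,j++
i=1 j=2: 6>5, j++
i=1 j=3: 6<12, i++
i=2 j=3: 10<12, i++
i=3 j=3: 12==12 emit, i++,j++
i=4 j=4: 17>15, j++
i=4 j=5: 17<28, i++
i=5 j=5: 29>28, j++

intersection = [4, 12]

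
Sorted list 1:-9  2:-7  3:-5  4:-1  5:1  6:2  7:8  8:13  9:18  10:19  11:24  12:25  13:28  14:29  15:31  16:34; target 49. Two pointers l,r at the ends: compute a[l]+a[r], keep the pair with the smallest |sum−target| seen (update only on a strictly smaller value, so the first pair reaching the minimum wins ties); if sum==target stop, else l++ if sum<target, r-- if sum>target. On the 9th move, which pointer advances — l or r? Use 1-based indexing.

[1,16] -9+34=25 d=24 * → l++
[2,16] -7+34=27 d=22 * → l++
[3,16] -5+34=29 d=20 * → l++
[4,16] -1+34=33 d=16 * → l++
[5,16] 1+34=35 d=14 * → l++
[6,16] 2+34=36 d=13 * → l++
[7,16] 8+34=42 d=7 * → l++
[8,16] 13+34=47 d=2 * → l++
[9,16] 18+34=52 d=3 → r--

r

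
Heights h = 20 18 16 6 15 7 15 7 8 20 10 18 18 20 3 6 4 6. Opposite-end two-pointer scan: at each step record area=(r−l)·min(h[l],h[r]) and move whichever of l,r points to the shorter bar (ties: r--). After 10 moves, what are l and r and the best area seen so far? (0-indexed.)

l=0, r=7, best area=260

l=0 r=17: min(20,6)*17=102 best=102 *, r--
l=0 r=16: min(20,4)*16=64 best=102, r--
l=0 r=15: min(20,6)*15=90 best=102, r--
l=0 r=14: min(20,3)*14=42 best=102, r--
l=0 r=13: min(20,20)*13=260 best=260 *, r--
l=0 r=12: min(20,18)*12=216 best=260, r--
l=0 r=11: min(20,18)*11=198 best=260, r--
l=0 r=10: min(20,10)*10=100 best=260, r--
l=0 r=9: min(20,20)*9=180 best=260, r--
l=0 r=8: min(20,8)*8=64 best=260, r--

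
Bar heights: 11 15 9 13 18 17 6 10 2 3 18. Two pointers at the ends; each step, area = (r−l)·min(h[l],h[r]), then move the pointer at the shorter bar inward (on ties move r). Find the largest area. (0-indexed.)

[0,10] min(11,18)*10=110 best=110 * → l++
[1,10] min(15,18)*9=135 best=135 * → l++
[2,10] min(9,18)*8=72 best=135 → l++
[3,10] min(13,18)*7=91 best=135 → l++
[4,10] min(18,18)*6=108 best=135 → r--
[4,9] min(18,3)*5=15 best=135 → r--
[4,8] min(18,2)*4=8 best=135 → r--
[4,7] min(18,10)*3=30 best=135 → r--
[4,6] min(18,6)*2=12 best=135 → r--
[4,5] min(18,17)*1=17 best=135 → r--

max area = 135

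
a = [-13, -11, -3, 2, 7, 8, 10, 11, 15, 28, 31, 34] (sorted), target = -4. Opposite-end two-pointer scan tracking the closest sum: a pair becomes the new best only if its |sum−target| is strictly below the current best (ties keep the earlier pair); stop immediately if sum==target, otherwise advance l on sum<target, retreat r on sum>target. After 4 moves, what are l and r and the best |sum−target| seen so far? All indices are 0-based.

l=0, r=7, best |Δ|=6

[0,11] -13+34=21 d=25 * → r--
[0,10] -13+31=18 d=22 * → r--
[0,9] -13+28=15 d=19 * → r--
[0,8] -13+15=2 d=6 * → r--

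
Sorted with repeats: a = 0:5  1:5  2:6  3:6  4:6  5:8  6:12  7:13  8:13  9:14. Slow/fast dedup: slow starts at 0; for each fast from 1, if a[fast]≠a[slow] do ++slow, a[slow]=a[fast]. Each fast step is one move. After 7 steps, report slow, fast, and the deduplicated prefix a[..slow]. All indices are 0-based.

slow=4, fast=8, prefix=[5, 6, 8, 12, 13]

slow=0 fast=1: a[fast]=5=a[slow] dup, fast++
slow=0 fast=2: a[fast]=6≠a[slow]=5 write a[1]=6, slow++,fast++
slow=1 fast=3: a[fast]=6=a[slow] dup, fast++
slow=1 fast=4: a[fast]=6=a[slow] dup, fast++
slow=1 fast=5: a[fast]=8≠a[slow]=6 write a[2]=8, slow++,fast++
slow=2 fast=6: a[fast]=12≠a[slow]=8 write a[3]=12, slow++,fast++
slow=3 fast=7: a[fast]=13≠a[slow]=12 write a[4]=13, slow++,fast++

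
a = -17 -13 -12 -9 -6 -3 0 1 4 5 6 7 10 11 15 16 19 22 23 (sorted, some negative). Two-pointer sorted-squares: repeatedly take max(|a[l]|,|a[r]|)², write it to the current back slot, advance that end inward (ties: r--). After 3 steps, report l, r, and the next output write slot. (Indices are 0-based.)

l=0, r=15, next write slot=15

l=0 r=18: |-17|<=|23| out[18]=529, r--
l=0 r=17: |-17|<=|22| out[17]=484, r--
l=0 r=16: |-17|<=|19| out[16]=361, r--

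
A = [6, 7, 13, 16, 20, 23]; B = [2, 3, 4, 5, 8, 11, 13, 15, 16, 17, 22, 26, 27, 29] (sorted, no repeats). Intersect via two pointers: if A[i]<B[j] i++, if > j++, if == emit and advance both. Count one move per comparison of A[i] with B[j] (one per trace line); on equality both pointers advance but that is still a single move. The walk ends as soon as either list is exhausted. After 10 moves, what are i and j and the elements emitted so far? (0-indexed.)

i=0 j=0: 6>2, j++
i=0 j=1: 6>3, j++
i=0 j=2: 6>4, j++
i=0 j=3: 6>5, j++
i=0 j=4: 6<8, i++
i=1 j=4: 7<8, i++
i=2 j=4: 13>8, j++
i=2 j=5: 13>11, j++
i=2 j=6: 13==13 emit, i++,j++
i=3 j=7: 16>15, j++

i=3, j=8, emitted=[13]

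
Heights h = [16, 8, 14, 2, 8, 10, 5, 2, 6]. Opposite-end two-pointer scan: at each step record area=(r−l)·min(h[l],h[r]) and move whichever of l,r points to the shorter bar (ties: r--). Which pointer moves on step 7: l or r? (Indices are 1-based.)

r

l=1 r=9: min(16,6)*8=48 best=48 *, r--
l=1 r=8: min(16,2)*7=14 best=48, r--
l=1 r=7: min(16,5)*6=30 best=48, r--
l=1 r=6: min(16,10)*5=50 best=50 *, r--
l=1 r=5: min(16,8)*4=32 best=50, r--
l=1 r=4: min(16,2)*3=6 best=50, r--
l=1 r=3: min(16,14)*2=28 best=50, r--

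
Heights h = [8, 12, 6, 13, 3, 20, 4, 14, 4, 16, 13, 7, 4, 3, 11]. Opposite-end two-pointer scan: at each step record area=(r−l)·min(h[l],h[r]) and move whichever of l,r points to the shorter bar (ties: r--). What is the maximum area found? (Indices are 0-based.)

max area = 143

l=0 r=14: min(8,11)*14=112 best=112 *, l++
l=1 r=14: min(12,11)*13=143 best=143 *, r--
l=1 r=13: min(12,3)*12=36 best=143, r--
l=1 r=12: min(12,4)*11=44 best=143, r--
l=1 r=11: min(12,7)*10=70 best=143, r--
l=1 r=10: min(12,13)*9=108 best=143, l++
l=2 r=10: min(6,13)*8=48 best=143, l++
l=3 r=10: min(13,13)*7=91 best=143, r--
l=3 r=9: min(13,16)*6=78 best=143, l++
l=4 r=9: min(3,16)*5=15 best=143, l++
l=5 r=9: min(20,16)*4=64 best=143, r--
l=5 r=8: min(20,4)*3=12 best=143, r--
l=5 r=7: min(20,14)*2=28 best=143, r--
l=5 r=6: min(20,4)*1=4 best=143, r--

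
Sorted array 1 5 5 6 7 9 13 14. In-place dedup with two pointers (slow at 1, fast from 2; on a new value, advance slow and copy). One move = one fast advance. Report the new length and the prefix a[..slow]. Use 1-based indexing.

length 7; prefix = [1, 5, 6, 7, 9, 13, 14]

(s=1,f=2) a[fast]=5≠a[slow]=1 write a[2]=5 → slow++,fast++
(s=2,f=3) a[fast]=5=a[slow] dup → fast++
(s=2,f=4) a[fast]=6≠a[slow]=5 write a[3]=6 → slow++,fast++
(s=3,f=5) a[fast]=7≠a[slow]=6 write a[4]=7 → slow++,fast++
(s=4,f=6) a[fast]=9≠a[slow]=7 write a[5]=9 → slow++,fast++
(s=5,f=7) a[fast]=13≠a[slow]=9 write a[6]=13 → slow++,fast++
(s=6,f=8) a[fast]=14≠a[slow]=13 write a[7]=14 → slow++,fast++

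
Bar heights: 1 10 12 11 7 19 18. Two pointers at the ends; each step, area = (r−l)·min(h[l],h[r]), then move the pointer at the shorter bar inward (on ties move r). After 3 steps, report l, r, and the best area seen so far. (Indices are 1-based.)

l=4, r=7, best area=50

[1,7] min(1,18)*6=6 best=6 * → l++
[2,7] min(10,18)*5=50 best=50 * → l++
[3,7] min(12,18)*4=48 best=50 → l++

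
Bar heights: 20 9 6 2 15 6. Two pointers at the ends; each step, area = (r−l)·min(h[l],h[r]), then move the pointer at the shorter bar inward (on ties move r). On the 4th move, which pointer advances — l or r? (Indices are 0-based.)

r

l=0 r=5: min(20,6)*5=30 best=30 *, r--
l=0 r=4: min(20,15)*4=60 best=60 *, r--
l=0 r=3: min(20,2)*3=6 best=60, r--
l=0 r=2: min(20,6)*2=12 best=60, r--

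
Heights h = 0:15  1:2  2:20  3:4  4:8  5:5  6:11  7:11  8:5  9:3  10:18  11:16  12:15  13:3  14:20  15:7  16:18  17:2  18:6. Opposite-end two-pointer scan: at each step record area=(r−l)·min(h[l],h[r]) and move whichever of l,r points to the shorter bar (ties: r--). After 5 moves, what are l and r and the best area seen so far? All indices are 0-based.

l=2, r=15, best area=252

l=0 r=18: min(15,6)*18=108 best=108 *, r--
l=0 r=17: min(15,2)*17=34 best=108, r--
l=0 r=16: min(15,18)*16=240 best=240 *, l++
l=1 r=16: min(2,18)*15=30 best=240, l++
l=2 r=16: min(20,18)*14=252 best=252 *, r--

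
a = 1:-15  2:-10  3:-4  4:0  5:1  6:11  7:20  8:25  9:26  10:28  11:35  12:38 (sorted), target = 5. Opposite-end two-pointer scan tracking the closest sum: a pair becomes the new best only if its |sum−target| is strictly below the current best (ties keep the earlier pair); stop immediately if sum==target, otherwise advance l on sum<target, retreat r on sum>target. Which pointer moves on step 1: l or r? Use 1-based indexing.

r

l=1 r=12: -15+38=23 d=18 *, r--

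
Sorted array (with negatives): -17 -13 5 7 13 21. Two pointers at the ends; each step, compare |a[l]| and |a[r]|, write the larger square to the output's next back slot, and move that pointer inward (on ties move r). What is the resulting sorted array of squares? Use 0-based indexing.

[25, 49, 169, 169, 289, 441]

[0,5] |-17|<=|21| out[5]=441 → r--
[0,4] |-17|>|13| out[4]=289 → l++
[1,4] |-13|<=|13| out[3]=169 → r--
[1,3] |-13|>|7| out[2]=169 → l++
[2,3] |5|<=|7| out[1]=49 → r--
[2,2] |5|<=|5| out[0]=25 → r--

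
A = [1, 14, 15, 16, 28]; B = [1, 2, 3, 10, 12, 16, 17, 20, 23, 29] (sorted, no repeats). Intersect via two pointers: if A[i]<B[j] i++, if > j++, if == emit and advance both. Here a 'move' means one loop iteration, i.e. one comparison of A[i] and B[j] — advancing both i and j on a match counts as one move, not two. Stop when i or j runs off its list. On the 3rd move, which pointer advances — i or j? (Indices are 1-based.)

i=1 j=1: 1==1 emit, i++,j++
i=2 j=2: 14>2, j++
i=2 j=3: 14>3, j++

j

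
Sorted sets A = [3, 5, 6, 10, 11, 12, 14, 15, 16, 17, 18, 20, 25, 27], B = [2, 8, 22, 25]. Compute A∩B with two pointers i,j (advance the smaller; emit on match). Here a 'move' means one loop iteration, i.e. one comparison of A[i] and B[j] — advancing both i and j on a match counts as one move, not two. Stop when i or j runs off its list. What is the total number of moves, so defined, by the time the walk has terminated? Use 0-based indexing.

[i=0,j=0] 3>2 → j++
[i=0,j=1] 3<8 → i++
[i=1,j=1] 5<8 → i++
[i=2,j=1] 6<8 → i++
[i=3,j=1] 10>8 → j++
[i=3,j=2] 10<22 → i++
[i=4,j=2] 11<22 → i++
[i=5,j=2] 12<22 → i++
[i=6,j=2] 14<22 → i++
[i=7,j=2] 15<22 → i++
[i=8,j=2] 16<22 → i++
[i=9,j=2] 17<22 → i++
[i=10,j=2] 18<22 → i++
[i=11,j=2] 20<22 → i++
[i=12,j=2] 25>22 → j++
[i=12,j=3] 25==25 emit → i++,j++

16 moves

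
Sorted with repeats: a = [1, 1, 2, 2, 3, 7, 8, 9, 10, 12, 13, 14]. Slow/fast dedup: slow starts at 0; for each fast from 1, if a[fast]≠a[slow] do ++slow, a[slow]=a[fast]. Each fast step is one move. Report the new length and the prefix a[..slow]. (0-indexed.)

slow=0 fast=1: a[fast]=1=a[slow] dup, fast++
slow=0 fast=2: a[fast]=2≠a[slow]=1 write a[1]=2, slow++,fast++
slow=1 fast=3: a[fast]=2=a[slow] dup, fast++
slow=1 fast=4: a[fast]=3≠a[slow]=2 write a[2]=3, slow++,fast++
slow=2 fast=5: a[fast]=7≠a[slow]=3 write a[3]=7, slow++,fast++
slow=3 fast=6: a[fast]=8≠a[slow]=7 write a[4]=8, slow++,fast++
slow=4 fast=7: a[fast]=9≠a[slow]=8 write a[5]=9, slow++,fast++
slow=5 fast=8: a[fast]=10≠a[slow]=9 write a[6]=10, slow++,fast++
slow=6 fast=9: a[fast]=12≠a[slow]=10 write a[7]=12, slow++,fast++
slow=7 fast=10: a[fast]=13≠a[slow]=12 write a[8]=13, slow++,fast++
slow=8 fast=11: a[fast]=14≠a[slow]=13 write a[9]=14, slow++,fast++

length 10; prefix = [1, 2, 3, 7, 8, 9, 10, 12, 13, 14]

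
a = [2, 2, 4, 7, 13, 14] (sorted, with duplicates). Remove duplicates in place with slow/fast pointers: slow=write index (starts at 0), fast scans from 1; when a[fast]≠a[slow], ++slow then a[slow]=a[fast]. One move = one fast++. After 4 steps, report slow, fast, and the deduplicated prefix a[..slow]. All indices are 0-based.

slow=0 fast=1: a[fast]=2=a[slow] dup, fast++
slow=0 fast=2: a[fast]=4≠a[slow]=2 write a[1]=4, slow++,fast++
slow=1 fast=3: a[fast]=7≠a[slow]=4 write a[2]=7, slow++,fast++
slow=2 fast=4: a[fast]=13≠a[slow]=7 write a[3]=13, slow++,fast++

slow=3, fast=5, prefix=[2, 4, 7, 13]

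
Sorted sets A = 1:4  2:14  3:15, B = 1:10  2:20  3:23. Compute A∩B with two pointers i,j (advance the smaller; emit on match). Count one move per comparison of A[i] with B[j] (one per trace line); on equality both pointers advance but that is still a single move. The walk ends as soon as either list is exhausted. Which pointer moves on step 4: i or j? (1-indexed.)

i=1 j=1: 4<10, i++
i=2 j=1: 14>10, j++
i=2 j=2: 14<20, i++
i=3 j=2: 15<20, i++

i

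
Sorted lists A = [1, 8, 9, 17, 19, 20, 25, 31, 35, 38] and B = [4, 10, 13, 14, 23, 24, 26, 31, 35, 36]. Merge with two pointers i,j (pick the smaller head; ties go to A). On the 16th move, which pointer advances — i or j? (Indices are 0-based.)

j

i=0 j=0: A[i]=1<=B[j]=4 take 1, i++
i=1 j=0: A[i]=8>B[j]=4 take 4, j++
i=1 j=1: A[i]=8<=B[j]=10 take 8, i++
i=2 j=1: A[i]=9<=B[j]=10 take 9, i++
i=3 j=1: A[i]=17>B[j]=10 take 10, j++
i=3 j=2: A[i]=17>B[j]=13 take 13, j++
i=3 j=3: A[i]=17>B[j]=14 take 14, j++
i=3 j=4: A[i]=17<=B[j]=23 take 17, i++
i=4 j=4: A[i]=19<=B[j]=23 take 19, i++
i=5 j=4: A[i]=20<=B[j]=23 take 20, i++
i=6 j=4: A[i]=25>B[j]=23 take 23, j++
i=6 j=5: A[i]=25>B[j]=24 take 24, j++
i=6 j=6: A[i]=25<=B[j]=26 take 25, i++
i=7 j=6: A[i]=31>B[j]=26 take 26, j++
i=7 j=7: A[i]=31<=B[j]=31 take 31, i++
i=8 j=7: A[i]=35>B[j]=31 take 31, j++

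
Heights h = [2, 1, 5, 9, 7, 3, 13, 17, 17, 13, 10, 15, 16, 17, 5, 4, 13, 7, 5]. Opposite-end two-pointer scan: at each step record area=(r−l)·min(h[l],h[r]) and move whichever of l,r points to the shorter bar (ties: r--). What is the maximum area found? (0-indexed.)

max area = 130

l=0 r=18: min(2,5)*18=36 best=36 *, l++
l=1 r=18: min(1,5)*17=17 best=36, l++
l=2 r=18: min(5,5)*16=80 best=80 *, r--
l=2 r=17: min(5,7)*15=75 best=80, l++
l=3 r=17: min(9,7)*14=98 best=98 *, r--
l=3 r=16: min(9,13)*13=117 best=117 *, l++
l=4 r=16: min(7,13)*12=84 best=117, l++
l=5 r=16: min(3,13)*11=33 best=117, l++
l=6 r=16: min(13,13)*10=130 best=130 *, r--
l=6 r=15: min(13,4)*9=36 best=130, r--
l=6 r=14: min(13,5)*8=40 best=130, r--
l=6 r=13: min(13,17)*7=91 best=130, l++
l=7 r=13: min(17,17)*6=102 best=130, r--
l=7 r=12: min(17,16)*5=80 best=130, r--
l=7 r=11: min(17,15)*4=60 best=130, r--
l=7 r=10: min(17,10)*3=30 best=130, r--
l=7 r=9: min(17,13)*2=26 best=130, r--
l=7 r=8: min(17,17)*1=17 best=130, r--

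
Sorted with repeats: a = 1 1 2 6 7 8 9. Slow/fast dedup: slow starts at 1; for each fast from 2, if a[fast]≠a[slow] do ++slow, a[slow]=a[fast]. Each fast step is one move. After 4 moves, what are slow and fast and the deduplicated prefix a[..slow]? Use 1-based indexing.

slow=4, fast=6, prefix=[1, 2, 6, 7]

(s=1,f=2) a[fast]=1=a[slow] dup → fast++
(s=1,f=3) a[fast]=2≠a[slow]=1 write a[2]=2 → slow++,fast++
(s=2,f=4) a[fast]=6≠a[slow]=2 write a[3]=6 → slow++,fast++
(s=3,f=5) a[fast]=7≠a[slow]=6 write a[4]=7 → slow++,fast++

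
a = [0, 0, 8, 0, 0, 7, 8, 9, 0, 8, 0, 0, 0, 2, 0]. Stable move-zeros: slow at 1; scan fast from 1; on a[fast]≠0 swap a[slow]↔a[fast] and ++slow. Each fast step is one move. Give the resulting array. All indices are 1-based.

[8, 7, 8, 9, 8, 2, 0, 0, 0, 0, 0, 0, 0, 0, 0]

slow=1 fast=1: a[fast]=0, fast++
slow=1 fast=2: a[fast]=0, fast++
slow=1 fast=3: a[fast]=8≠0 swap→a[1]=8, slow++,fast++
slow=2 fast=4: a[fast]=0, fast++
slow=2 fast=5: a[fast]=0, fast++
slow=2 fast=6: a[fast]=7≠0 swap→a[2]=7, slow++,fast++
slow=3 fast=7: a[fast]=8≠0 swap→a[3]=8, slow++,fast++
slow=4 fast=8: a[fast]=9≠0 swap→a[4]=9, slow++,fast++
slow=5 fast=9: a[fast]=0, fast++
slow=5 fast=10: a[fast]=8≠0 swap→a[5]=8, slow++,fast++
slow=6 fast=11: a[fast]=0, fast++
slow=6 fast=12: a[fast]=0, fast++
slow=6 fast=13: a[fast]=0, fast++
slow=6 fast=14: a[fast]=2≠0 swap→a[6]=2, slow++,fast++
slow=7 fast=15: a[fast]=0, fast++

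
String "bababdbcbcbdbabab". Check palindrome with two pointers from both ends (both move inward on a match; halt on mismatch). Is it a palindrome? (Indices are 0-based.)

palindrome

[0,16] 'b'=='b' → l++,r--
[1,15] 'a'=='a' → l++,r--
[2,14] 'b'=='b' → l++,r--
[3,13] 'a'=='a' → l++,r--
[4,12] 'b'=='b' → l++,r--
[5,11] 'd'=='d' → l++,r--
[6,10] 'b'=='b' → l++,r--
[7,9] 'c'=='c' → l++,r--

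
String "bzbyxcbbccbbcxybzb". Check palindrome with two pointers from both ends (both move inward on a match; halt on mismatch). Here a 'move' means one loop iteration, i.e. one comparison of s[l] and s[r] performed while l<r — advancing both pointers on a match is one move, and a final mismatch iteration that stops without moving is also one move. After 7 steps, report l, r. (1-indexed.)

[1,18] 'b'=='b' → l++,r--
[2,17] 'z'=='z' → l++,r--
[3,16] 'b'=='b' → l++,r--
[4,15] 'y'=='y' → l++,r--
[5,14] 'x'=='x' → l++,r--
[6,13] 'c'=='c' → l++,r--
[7,12] 'b'=='b' → l++,r--

l=8, r=11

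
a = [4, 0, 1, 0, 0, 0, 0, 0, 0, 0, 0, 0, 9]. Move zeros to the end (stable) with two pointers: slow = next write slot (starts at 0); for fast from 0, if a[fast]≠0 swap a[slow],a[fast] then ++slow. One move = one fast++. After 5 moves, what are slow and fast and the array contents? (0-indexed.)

slow=2, fast=5, a=[4, 1, 0, 0, 0, 0, 0, 0, 0, 0, 0, 0, 9]

(s=0,f=0) a[fast]=4≠0 swap→a[0]=4 → slow++,fast++
(s=1,f=1) a[fast]=0 → fast++
(s=1,f=2) a[fast]=1≠0 swap→a[1]=1 → slow++,fast++
(s=2,f=3) a[fast]=0 → fast++
(s=2,f=4) a[fast]=0 → fast++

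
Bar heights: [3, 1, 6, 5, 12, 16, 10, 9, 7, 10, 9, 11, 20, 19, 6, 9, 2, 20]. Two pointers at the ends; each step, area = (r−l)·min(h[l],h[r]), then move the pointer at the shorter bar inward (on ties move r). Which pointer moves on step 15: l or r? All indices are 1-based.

r

[1,18] min(3,20)*17=51 best=51 * → l++
[2,18] min(1,20)*16=16 best=51 → l++
[3,18] min(6,20)*15=90 best=90 * → l++
[4,18] min(5,20)*14=70 best=90 → l++
[5,18] min(12,20)*13=156 best=156 * → l++
[6,18] min(16,20)*12=192 best=192 * → l++
[7,18] min(10,20)*11=110 best=192 → l++
[8,18] min(9,20)*10=90 best=192 → l++
[9,18] min(7,20)*9=63 best=192 → l++
[10,18] min(10,20)*8=80 best=192 → l++
[11,18] min(9,20)*7=63 best=192 → l++
[12,18] min(11,20)*6=66 best=192 → l++
[13,18] min(20,20)*5=100 best=192 → r--
[13,17] min(20,2)*4=8 best=192 → r--
[13,16] min(20,9)*3=27 best=192 → r--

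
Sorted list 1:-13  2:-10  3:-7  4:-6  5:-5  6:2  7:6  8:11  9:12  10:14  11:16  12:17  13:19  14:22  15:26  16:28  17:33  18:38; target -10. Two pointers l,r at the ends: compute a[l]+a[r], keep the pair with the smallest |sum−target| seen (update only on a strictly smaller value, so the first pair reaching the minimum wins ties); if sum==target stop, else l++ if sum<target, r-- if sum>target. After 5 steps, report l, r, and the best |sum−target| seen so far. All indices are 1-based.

l=1, r=13, best |Δ|=19

[1,18] -13+38=25 d=35 * → r--
[1,17] -13+33=20 d=30 * → r--
[1,16] -13+28=15 d=25 * → r--
[1,15] -13+26=13 d=23 * → r--
[1,14] -13+22=9 d=19 * → r--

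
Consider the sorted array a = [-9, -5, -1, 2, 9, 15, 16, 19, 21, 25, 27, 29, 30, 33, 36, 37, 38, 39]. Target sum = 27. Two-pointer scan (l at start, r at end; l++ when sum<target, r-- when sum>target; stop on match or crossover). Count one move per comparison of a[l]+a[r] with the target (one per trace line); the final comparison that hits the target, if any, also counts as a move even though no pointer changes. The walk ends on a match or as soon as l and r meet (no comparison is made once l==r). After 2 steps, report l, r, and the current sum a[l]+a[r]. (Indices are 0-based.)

l=0, r=15, sum=28

l=0 r=17: -9+39=30 >27, r--
l=0 r=16: -9+38=29 >27, r--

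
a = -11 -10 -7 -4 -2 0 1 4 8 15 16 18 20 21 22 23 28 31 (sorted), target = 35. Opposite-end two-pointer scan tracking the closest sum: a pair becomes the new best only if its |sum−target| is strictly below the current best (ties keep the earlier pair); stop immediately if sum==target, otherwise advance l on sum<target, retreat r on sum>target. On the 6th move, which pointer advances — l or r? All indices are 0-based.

l

[0,17] -11+31=20 d=15 * → l++
[1,17] -10+31=21 d=14 * → l++
[2,17] -7+31=24 d=11 * → l++
[3,17] -4+31=27 d=8 * → l++
[4,17] -2+31=29 d=6 * → l++
[5,17] 0+31=31 d=4 * → l++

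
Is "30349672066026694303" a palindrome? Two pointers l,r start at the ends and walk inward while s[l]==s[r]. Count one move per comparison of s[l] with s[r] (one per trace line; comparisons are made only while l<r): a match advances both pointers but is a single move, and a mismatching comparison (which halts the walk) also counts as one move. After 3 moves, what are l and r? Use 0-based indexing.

[0,19] '3'=='3' → l++,r--
[1,18] '0'=='0' → l++,r--
[2,17] '3'=='3' → l++,r--

l=3, r=16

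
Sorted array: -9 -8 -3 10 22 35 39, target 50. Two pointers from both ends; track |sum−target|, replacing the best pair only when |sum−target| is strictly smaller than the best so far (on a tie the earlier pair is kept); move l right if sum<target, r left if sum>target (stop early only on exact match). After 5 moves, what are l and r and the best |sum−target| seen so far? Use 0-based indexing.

l=0 r=6: -9+39=30 d=20 *, l++
l=1 r=6: -8+39=31 d=19 *, l++
l=2 r=6: -3+39=36 d=14 *, l++
l=3 r=6: 10+39=49 d=1 *, l++
l=4 r=6: 22+39=61 d=11, r--

l=4, r=5, best |Δ|=1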